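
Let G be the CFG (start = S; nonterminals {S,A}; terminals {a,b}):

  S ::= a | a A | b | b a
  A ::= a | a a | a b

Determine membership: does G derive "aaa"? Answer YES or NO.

Convert to CNF:
  S -> T0 A | T1 T0 | a | b
  A -> T0 T0 | T0 T1 | a
  T0 -> a
  T1 -> b

CYK table (by increasing span):
  cell(0,0) a: {A,S,T0}  orig:{A,S}
  cell(1,1) a: {A,S,T0}  orig:{A,S}
  cell(2,2) a: {A,S,T0}  orig:{A,S}
  cell(0,1) aa: {A,S}
  cell(1,2) aa: {A,S}
  cell(0,2) aaa: {S}

S ∈ T[0,2] ⇒ YES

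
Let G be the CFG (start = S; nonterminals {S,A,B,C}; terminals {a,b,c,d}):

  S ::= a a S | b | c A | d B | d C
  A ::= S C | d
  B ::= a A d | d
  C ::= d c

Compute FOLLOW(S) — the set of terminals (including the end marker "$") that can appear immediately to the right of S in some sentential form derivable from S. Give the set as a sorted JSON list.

Compute FIRST by fixpoint:
round 1:
  A via A→d: +{d}
  B via B→a A d: +{a}
  B via B→d: +{d}
  C via C→d c: +{d}
  S via S→a a S: +{a}
  S via S→b: +{b}
  S via S→c A: +{c}
  S via S→d B: +{d}
  FIRST(S)={a,b,c,d}  FIRST(A)={d}  FIRST(B)={a,d}  FIRST(C)={d}
round 2:
  A via A→S C: +{a,b,c}
  FIRST(S)={a,b,c,d}  FIRST(A)={a,b,c,d}  FIRST(B)={a,d}  FIRST(C)={d}
round 3: — fixpoint
  FIRST(S)={a,b,c,d}  FIRST(A)={a,b,c,d}  FIRST(B)={a,d}  FIRST(C)={d}

FOLLOW sets:
seed FOLLOW(S) with $
[1]
  A→S C: FOLLOW(S) ⊇ FIRST(C) = {d}; new: +{d}
  B→a A d: FOLLOW(A) ⊇ FIRST(d) = {d}; new: +{d}
  S→c A: FOLLOW(A) ⊇ FOLLOW(S) ⊇ {$,d}; new: +{$}
  S→d B: FOLLOW(B) ⊇ FOLLOW(S) ⊇ {$,d}; new: +{$,d}
  S→d C: FOLLOW(C) ⊇ FOLLOW(S) ⊇ {$,d}; new: +{$,d}
  FOLLOW[S]={$,d}  FOLLOW[A]={$,d}  FOLLOW[B]={$,d}  FOLLOW[C]={$,d}
[2] (no change)
  FOLLOW[S]={$,d}  FOLLOW[A]={$,d}  FOLLOW[B]={$,d}  FOLLOW[C]={$,d}

FOLLOW(S) = ["$", "d"]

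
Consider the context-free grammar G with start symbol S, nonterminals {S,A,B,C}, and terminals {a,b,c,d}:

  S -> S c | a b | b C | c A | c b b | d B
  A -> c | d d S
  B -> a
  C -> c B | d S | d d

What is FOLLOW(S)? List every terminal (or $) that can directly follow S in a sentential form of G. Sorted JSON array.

FIRST iteration:
[1]
  A via A→c: +{c}
  A via A→d d S: +{d}
  B via B→a: +{a}
  C via C→c B: +{c}
  C via C→d S: +{d}
  S via S→a b: +{a}
  S via S→b C: +{b}
  S via S→c A: +{c}
  S via S→d B: +{d}
  S: {a,b,c,d}  A: {c,d}  B: {a}  C: {c,d}
[2] (stable)
  S: {a,b,c,d}  A: {c,d}  B: {a}  C: {c,d}

Compute FOLLOW by fixpoint:
FOLLOW(S) := {$}
round 1:
  S→S c: FOLLOW(S) ⊇ FIRST(c) = {c}; new: +{c}
  S→b C: FOLLOW(C) ⊇ FOLLOW(S) ⊇ {$,c}; new: +{$,c}
  S→c A: FOLLOW(A) ⊇ FOLLOW(S) ⊇ {$,c}; new: +{$,c}
  S→d B: FOLLOW(B) ⊇ FOLLOW(S) ⊇ {$,c}; new: +{$,c}
  FOLLOW(S)={$,c}  FOLLOW(A)={$,c}  FOLLOW(B)={$,c}  FOLLOW(C)={$,c}
round 2: done
  FOLLOW(S)={$,c}  FOLLOW(A)={$,c}  FOLLOW(B)={$,c}  FOLLOW(C)={$,c}

FOLLOW(S) = ["$", "c"]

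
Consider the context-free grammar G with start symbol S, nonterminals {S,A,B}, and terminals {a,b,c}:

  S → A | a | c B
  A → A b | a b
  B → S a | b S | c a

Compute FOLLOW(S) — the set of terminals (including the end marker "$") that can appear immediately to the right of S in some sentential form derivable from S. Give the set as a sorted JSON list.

FIRST iteration:
iter 1:
  A via A→a b: +{a}
  B via B→b S: +{b}
  B via B→c a: +{c}
  S via S→A: +{a}
  S via S→c B: +{c}
  FIRST(S)={a,c}  FIRST(A)={a}  FIRST(B)={b,c}
iter 2:
  B via B→S a: +{a}
  FIRST(S)={a,c}  FIRST(A)={a}  FIRST(B)={a,b,c}
iter 3: (stable)
  FIRST(S)={a,c}  FIRST(A)={a}  FIRST(B)={a,b,c}

Compute FOLLOW by fixpoint:
FOLLOW(S) := {$}
round 1:
  A→A b: FOLLOW(A) ⊇ FIRST(b) = {b}; new: +{b}
  B→S a: FOLLOW(S) ⊇ FIRST(a) = {a}; new: +{a}
  S→A: FOLLOW(A) ⊇ FOLLOW(S) ⊇ {$,a}; new: +{$,a}
  S→c B: FOLLOW(B) ⊇ FOLLOW(S) ⊇ {$,a}; new: +{$,a}
  S: {$,a}  A: {$,a,b}  B: {$,a}
round 2: done
  S: {$,a}  A: {$,a,b}  B: {$,a}

FOLLOW(S) = ["$", "a"]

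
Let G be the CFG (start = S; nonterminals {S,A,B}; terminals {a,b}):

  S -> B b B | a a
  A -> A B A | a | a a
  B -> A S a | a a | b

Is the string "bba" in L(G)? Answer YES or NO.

Convert to CNF:
  S -> B X4 | T0 T0
  A -> A X2 | T0 T0 | a
  B -> A X3 | T0 T0 | b
  T0 -> a
  T1 -> b
  X2 -> B A
  X3 -> S T0
  X4 -> T1 B

CYK fill:
  cell(0,0) b: {B,T1}  orig:{B}
  cell(1,1) b: {B,T1}  orig:{B}
  cell(2,2) a: {A,T0}  orig:{A}
  cell(0,1) bb: {X4}  orig:{}
  cell(1,2) ba: {X2}  orig:{}
  cell(0,2) bba: ∅

S ∉ T[0,2] ⇒ NO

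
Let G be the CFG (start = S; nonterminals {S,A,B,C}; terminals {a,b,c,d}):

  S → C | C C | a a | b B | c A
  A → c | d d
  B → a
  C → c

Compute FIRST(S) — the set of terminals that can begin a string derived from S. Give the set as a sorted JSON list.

Compute FIRST by fixpoint:
iter 1:
  A via A→c: +{c}
  A via A→d d: +{d}
  B via B→a: +{a}
  C via C→c: +{c}
  S via S→C: +{c}
  S via S→a a: +{a}
  S via S→b B: +{b}
  S: {a,b,c}  A: {c,d}  B: {a}  C: {c}
iter 2: — fixpoint
  S: {a,b,c}  A: {c,d}  B: {a}  C: {c}

FIRST(S) = ["a", "b", "c"]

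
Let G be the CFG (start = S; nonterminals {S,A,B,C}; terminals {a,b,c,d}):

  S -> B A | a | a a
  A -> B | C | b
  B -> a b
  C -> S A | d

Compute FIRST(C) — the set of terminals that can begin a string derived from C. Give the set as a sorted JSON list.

Compute FIRST by fixpoint:
pass 1:
  A via A→b: +{b}
  B via B→a b: +{a}
  C via C→d: +{d}
  S via S→B A: +{a}
  FIRST(S)={a}  FIRST(A)={b}  FIRST(B)={a}  FIRST(C)={d}
pass 2:
  A via A→B: +{a}
  A via A→C: +{d}
  C via C→S A: +{a}
  FIRST(S)={a}  FIRST(A)={a,b,d}  FIRST(B)={a}  FIRST(C)={a,d}
pass 3: (no change)
  FIRST(S)={a}  FIRST(A)={a,b,d}  FIRST(B)={a}  FIRST(C)={a,d}

FIRST(C) = ["a", "d"]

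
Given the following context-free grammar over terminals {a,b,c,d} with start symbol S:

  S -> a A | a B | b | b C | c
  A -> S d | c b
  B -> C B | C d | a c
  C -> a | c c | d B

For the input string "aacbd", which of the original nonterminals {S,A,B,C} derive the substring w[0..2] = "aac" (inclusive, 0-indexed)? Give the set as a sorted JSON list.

Convert to CNF:
  S -> T2 C | T3 A | T3 B | b | c
  A -> S T0 | T1 T2
  B -> C B | C T0 | T3 T1
  C -> T0 B | T1 T1 | a
  T0 -> d
  T1 -> c
  T2 -> b
  T3 -> a

Fill CYK table bottom-up, restricted to cells inside w[0..2]:
  [0..0]={C,T3}  "a"  orig:{C}
  [1..1]={C,T3}  "a"  orig:{C}
  [2..2]={S,T1}  "c"  orig:{S}
  [0..1]=∅  "aa"
  [1..2]={B}  "ac"
  [0..2]={B,S}  "aac"

Original NTs in T[0,2] deriving "aac": ["B", "S"]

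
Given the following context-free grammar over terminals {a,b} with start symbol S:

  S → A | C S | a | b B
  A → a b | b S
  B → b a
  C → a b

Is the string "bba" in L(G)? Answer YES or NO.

Convert to CNF:
  S -> C S | T0 T1 | T1 B | T1 S | a
  A -> T0 T1 | T1 S
  B -> T1 T0
  C -> T0 T1
  T0 -> a
  T1 -> b

CYK fill:
  cell(0,0) b: {T1}  orig:{}
  cell(1,1) b: {T1}  orig:{}
  cell(2,2) a: {S,T0}  orig:{S}
  cell(0,1) bb: ∅
  cell(1,2) ba: {A,B,S}
  cell(0,2) bba: {A,S}

S ∈ T[0,2] ⇒ YES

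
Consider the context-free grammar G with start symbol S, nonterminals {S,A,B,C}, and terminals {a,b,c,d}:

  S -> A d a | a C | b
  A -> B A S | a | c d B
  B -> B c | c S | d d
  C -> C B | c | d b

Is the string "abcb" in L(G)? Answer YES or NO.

CNF form of G:
  S -> A X6 | T3 C | b
  A -> B X4 | T0 X5 | a
  B -> B T0 | T0 S | T1 T1
  C -> C B | T1 T2 | c
  T0 -> c
  T1 -> d
  T2 -> b
  T3 -> a
  X4 -> A S
  X5 -> T1 B
  X6 -> T1 T3

CYK fill:
  cell(0,0) a: {A,T3}  orig:{A}
  cell(1,1) b: {S,T2}  orig:{S}
  cell(2,2) c: {C,T0}  orig:{C}
  cell(3,3) b: {S,T2}  orig:{S}
  cell(0,1) ab: {X4}  orig:{}
  cell(1,2) bc: ∅
  cell(2,3) cb: {B}
  cell(0,2) abc: ∅
  cell(1,3) bcb: ∅
  cell(0,3) abcb: ∅

S ∉ T[0,3] ⇒ NO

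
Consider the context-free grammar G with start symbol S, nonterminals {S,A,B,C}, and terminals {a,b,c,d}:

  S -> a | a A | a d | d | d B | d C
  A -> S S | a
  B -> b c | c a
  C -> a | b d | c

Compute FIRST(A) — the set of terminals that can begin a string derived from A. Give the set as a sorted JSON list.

Compute FIRST by fixpoint:
[1]
  A via A→a: +{a}
  B via B→b c: +{b}
  B via B→c a: +{c}
  C via C→a: +{a}
  C via C→b d: +{b}
  C via C→c: +{c}
  S via S→a: +{a}
  S via S→d: +{d}
  FIRST(S)={a,d}  FIRST(A)={a}  FIRST(B)={b,c}  FIRST(C)={a,b,c}
[2]
  A via A→S S: +{d}
  FIRST(S)={a,d}  FIRST(A)={a,d}  FIRST(B)={b,c}  FIRST(C)={a,b,c}
[3] done
  FIRST(S)={a,d}  FIRST(A)={a,d}  FIRST(B)={b,c}  FIRST(C)={a,b,c}

FIRST(A) = ["a", "d"]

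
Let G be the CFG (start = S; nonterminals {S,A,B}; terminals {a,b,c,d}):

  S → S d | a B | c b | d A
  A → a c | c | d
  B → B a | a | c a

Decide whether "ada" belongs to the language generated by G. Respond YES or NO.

CNF form of G:
  S -> S T2 | T0 B | T1 T3 | T2 A
  A -> T0 T1 | c | d
  B -> B T0 | T1 T0 | a
  T0 -> a
  T1 -> c
  T2 -> d
  T3 -> b

CYK fill:
  T[0,0] 'a' = {B,T0}  orig:{B}
  T[1,1] 'd' = {A,T2}  orig:{A}
  T[2,2] 'a' = {B,T0}  orig:{B}
  T[0,1] 'ad' = ∅
  T[1,2] 'da' = ∅
  T[0,2] 'ada' = ∅

S ∉ T[0,2] ⇒ NO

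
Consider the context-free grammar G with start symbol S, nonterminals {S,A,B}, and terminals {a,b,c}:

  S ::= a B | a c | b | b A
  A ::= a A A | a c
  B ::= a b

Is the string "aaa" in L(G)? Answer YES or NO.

CNF form of G:
  S -> T0 B | T0 T1 | T2 A | b
  A -> T0 T1 | T0 X3
  B -> T0 T2
  T0 -> a
  T1 -> c
  T2 -> b
  X3 -> A A

CYK fill:
  T[0,0] 'a' = {T0}  orig:{}
  T[1,1] 'a' = {T0}  orig:{}
  T[2,2] 'a' = {T0}  orig:{}
  T[0,1] 'aa' = ∅
  T[1,2] 'aa' = ∅
  T[0,2] 'aaa' = ∅

S ∉ T[0,2] ⇒ NO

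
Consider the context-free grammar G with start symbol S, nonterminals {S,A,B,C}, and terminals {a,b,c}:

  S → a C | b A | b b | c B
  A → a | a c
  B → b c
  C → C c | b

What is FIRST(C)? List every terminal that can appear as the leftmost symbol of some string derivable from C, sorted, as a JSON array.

Compute FIRST by fixpoint:
[1]
  A via A→a: +{a}
  B via B→b c: +{b}
  C via C→b: +{b}
  S via S→a C: +{a}
  S via S→b A: +{b}
  S via S→c B: +{c}
  FIRST[S]={a,b,c}  FIRST[A]={a}  FIRST[B]={b}  FIRST[C]={b}
[2] (stable)
  FIRST[S]={a,b,c}  FIRST[A]={a}  FIRST[B]={b}  FIRST[C]={b}

FIRST(C) = ["b"]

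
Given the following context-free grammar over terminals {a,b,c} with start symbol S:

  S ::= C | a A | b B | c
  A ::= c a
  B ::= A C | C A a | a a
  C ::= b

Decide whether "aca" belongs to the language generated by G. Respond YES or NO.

Convert to CNF:
  S -> T1 A | T2 B | b | c
  A -> T0 T1
  B -> A C | C X3 | T1 T1
  C -> b
  T0 -> c
  T1 -> a
  T2 -> b
  X3 -> A T1

Fill CYK table bottom-up:
  [0..0]={T1}  "a"  orig:{}
  [1..1]={S,T0}  "c"  orig:{S}
  [2..2]={T1}  "a"  orig:{}
  [0..1]=∅  "ac"
  [1..2]={A}  "ca"
  [0..2]={S}  "aca"

S ∈ T[0,2] ⇒ YES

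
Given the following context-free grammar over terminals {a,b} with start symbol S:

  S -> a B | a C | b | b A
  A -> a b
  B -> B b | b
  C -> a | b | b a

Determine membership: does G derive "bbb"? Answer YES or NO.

CNF form of G:
  S -> T0 B | T0 C | T1 A | b
  A -> T0 T1
  B -> B T1 | b
  C -> T1 T0 | a | b
  T0 -> a
  T1 -> b

CYK fill:
  T[0,0] 'b' = {B,C,S,T1}  orig:{B,C,S}
  T[1,1] 'b' = {B,C,S,T1}  orig:{B,C,S}
  T[2,2] 'b' = {B,C,S,T1}  orig:{B,C,S}
  T[0,1] 'bb' = {B}
  T[1,2] 'bb' = {B}
  T[0,2] 'bbb' = {B}

S ∉ T[0,2] ⇒ NO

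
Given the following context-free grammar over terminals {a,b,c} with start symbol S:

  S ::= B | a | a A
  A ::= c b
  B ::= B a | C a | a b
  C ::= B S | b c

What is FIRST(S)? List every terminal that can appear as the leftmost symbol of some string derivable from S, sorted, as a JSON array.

FIRST sets, iterate to fixpoint:
pass 1:
  A via A→c b: +{c}
  B via B→a b: +{a}
  C via C→B S: +{a}
  C via C→b c: +{b}
  S via S→B: +{a}
  FIRST[S]={a}  FIRST[A]={c}  FIRST[B]={a}  FIRST[C]={a,b}
pass 2:
  B via B→C a: +{b}
  S via S→B: +{b}
  FIRST[S]={a,b}  FIRST[A]={c}  FIRST[B]={a,b}  FIRST[C]={a,b}
pass 3: done
  FIRST[S]={a,b}  FIRST[A]={c}  FIRST[B]={a,b}  FIRST[C]={a,b}

FIRST(S) = ["a", "b"]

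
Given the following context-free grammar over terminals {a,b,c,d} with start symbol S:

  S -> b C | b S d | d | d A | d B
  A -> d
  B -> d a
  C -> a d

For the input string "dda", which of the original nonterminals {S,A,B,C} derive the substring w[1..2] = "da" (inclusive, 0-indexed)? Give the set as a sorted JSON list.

CNF form of G:
  S -> T0 A | T0 B | T2 C | T2 X3 | d
  A -> d
  B -> T0 T1
  C -> T1 T0
  T0 -> d
  T1 -> a
  T2 -> b
  X3 -> S T0

CYK table (by increasing span), restricted to cells inside w[1..2]:
  cell(1,1) d: {A,S,T0}  orig:{A,S}
  cell(2,2) a: {T1}  orig:{}
  cell(1,2) da: {B}

Original NTs in T[1,2] deriving "da": ["B"]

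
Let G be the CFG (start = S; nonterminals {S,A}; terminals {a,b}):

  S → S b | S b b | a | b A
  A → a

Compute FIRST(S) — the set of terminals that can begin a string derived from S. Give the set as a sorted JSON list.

FIRST sets, iterate to fixpoint:
iter 1:
  A via A→a: +{a}
  S via S→a: +{a}
  S via S→b A: +{b}
  FIRST(S)={a,b}  FIRST(A)={a}
iter 2: done
  FIRST(S)={a,b}  FIRST(A)={a}

FIRST(S) = ["a", "b"]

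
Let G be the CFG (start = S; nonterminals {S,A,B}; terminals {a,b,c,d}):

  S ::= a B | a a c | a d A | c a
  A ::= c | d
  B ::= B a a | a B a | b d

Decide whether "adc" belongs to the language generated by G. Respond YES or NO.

CNF form of G:
  S -> T0 B | T0 X6 | T0 X7 | T3 T0
  A -> c | d
  B -> B X4 | T0 X5 | T1 T2
  T0 -> a
  T1 -> b
  T2 -> d
  T3 -> c
  X4 -> T0 T0
  X5 -> B T0
  X6 -> T0 T3
  X7 -> T2 A

CYK fill:
  [0..0]={T0}  "a"  orig:{}
  [1..1]={A,T2}  "d"  orig:{A}
  [2..2]={A,T3}  "c"  orig:{A}
  [0..1]=∅  "ad"
  [1..2]={X7}  "dc"  orig:{}
  [0..2]={S}  "adc"

S ∈ T[0,2] ⇒ YES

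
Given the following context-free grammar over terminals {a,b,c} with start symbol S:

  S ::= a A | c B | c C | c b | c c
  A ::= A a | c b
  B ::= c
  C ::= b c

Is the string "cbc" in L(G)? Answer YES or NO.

CNF form of G:
  S -> T0 A | T1 B | T1 C | T1 T1 | T1 T2
  A -> A T0 | T1 T2
  B -> c
  C -> T2 T1
  T0 -> a
  T1 -> c
  T2 -> b

Fill CYK table bottom-up:
  cell(0,0) c: {B,T1}  orig:{B}
  cell(1,1) b: {T2}  orig:{}
  cell(2,2) c: {B,T1}  orig:{B}
  cell(0,1) cb: {A,S}
  cell(1,2) bc: {C}
  cell(0,2) cbc: {S}

S ∈ T[0,2] ⇒ YES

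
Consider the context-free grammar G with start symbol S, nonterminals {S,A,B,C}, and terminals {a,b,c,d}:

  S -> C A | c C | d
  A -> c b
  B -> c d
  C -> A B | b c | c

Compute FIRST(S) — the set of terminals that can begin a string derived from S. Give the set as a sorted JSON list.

Compute FIRST by fixpoint:
round 1:
  A via A→c b: +{c}
  B via B→c d: +{c}
  C via C→A B: +{c}
  C via C→b c: +{b}
  S via S→C A: +{b,c}
  S via S→d: +{d}
  S: {b,c,d}  A: {c}  B: {c}  C: {b,c}
round 2: (stable)
  S: {b,c,d}  A: {c}  B: {c}  C: {b,c}

FIRST(S) = ["b", "c", "d"]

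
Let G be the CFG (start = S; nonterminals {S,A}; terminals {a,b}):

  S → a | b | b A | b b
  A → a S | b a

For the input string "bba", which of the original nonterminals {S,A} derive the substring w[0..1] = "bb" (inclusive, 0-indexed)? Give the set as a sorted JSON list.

Convert to CNF:
  S -> T1 A | T1 T1 | a | b
  A -> T0 S | T1 T0
  T0 -> a
  T1 -> b

Fill CYK table bottom-up (cells [i..j] with 0 ≤ i ≤ j ≤ 1 only):
  cell(0,0) b: {S,T1}  orig:{S}
  cell(1,1) b: {S,T1}  orig:{S}
  cell(0,1) bb: {S}

Original NTs in T[0,1] deriving "bb": ["S"]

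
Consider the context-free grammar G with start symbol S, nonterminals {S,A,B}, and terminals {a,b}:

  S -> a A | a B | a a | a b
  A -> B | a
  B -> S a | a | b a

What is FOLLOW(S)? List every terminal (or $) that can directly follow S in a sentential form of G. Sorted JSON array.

Compute FIRST by fixpoint:
iter 1:
  A via A→a: +{a}
  B via B→a: +{a}
  B via B→b a: +{b}
  S via S→a A: +{a}
  FIRST[S]={a}  FIRST[A]={a}  FIRST[B]={a,b}
iter 2:
  A via A→B: +{b}
  FIRST[S]={a}  FIRST[A]={a,b}  FIRST[B]={a,b}
iter 3: done
  FIRST[S]={a}  FIRST[A]={a,b}  FIRST[B]={a,b}

Compute FOLLOW by fixpoint:
seed FOLLOW(S) with $
round 1:
  B→S a: FOLLOW(S) ⊇ FIRST(a) = {a}; new: +{a}
  S→a A: FOLLOW(A) ⊇ FOLLOW(S) ⊇ {$,a}; new: +{$,a}
  S→a B: FOLLOW(B) ⊇ FOLLOW(S) ⊇ {$,a}; new: +{$,a}
  S: {$,a}  A: {$,a}  B: {$,a}
round 2: done
  S: {$,a}  A: {$,a}  B: {$,a}

FOLLOW(S) = ["$", "a"]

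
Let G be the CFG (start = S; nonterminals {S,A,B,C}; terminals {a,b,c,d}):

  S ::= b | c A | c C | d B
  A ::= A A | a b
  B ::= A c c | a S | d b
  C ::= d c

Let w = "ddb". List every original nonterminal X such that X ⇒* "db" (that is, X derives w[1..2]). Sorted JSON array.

Convert to CNF:
  S -> T2 A | T2 C | T3 B | b
  A -> A A | T0 T1
  B -> A X4 | T0 S | T3 T1
  C -> T3 T2
  T0 -> a
  T1 -> b
  T2 -> c
  T3 -> d
  X4 -> T2 T2

CYK fill — only the sub-triangle for w[1..2]:
  cell(1,1) d: {T3}  orig:{}
  cell(2,2) b: {S,T1}  orig:{S}
  cell(1,2) db: {B}

Original NTs in T[1,2] deriving "db": ["B"]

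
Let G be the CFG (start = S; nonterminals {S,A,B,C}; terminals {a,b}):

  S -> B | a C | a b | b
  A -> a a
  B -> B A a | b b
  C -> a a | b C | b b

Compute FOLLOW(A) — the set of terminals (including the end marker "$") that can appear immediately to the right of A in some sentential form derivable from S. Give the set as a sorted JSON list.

Compute FIRST by fixpoint:
iter 1:
  A via A→a a: +{a}
  B via B→b b: +{b}
  C via C→a a: +{a}
  C via C→b C: +{b}
  S via S→B: +{b}
  S via S→a C: +{a}
  S: {a,b}  A: {a}  B: {b}  C: {a,b}
iter 2: (stable)
  S: {a,b}  A: {a}  B: {b}  C: {a,b}

FOLLOW iteration:
initialize: $ ∈ FOLLOW(S)
iter 1:
  B→B A a: FOLLOW(B) ⊇ FIRST(A) = {a}; new: +{a}
  B→B A a: FOLLOW(A) ⊇ FIRST(a) = {a}; new: +{a}
  S→B: FOLLOW(B) ⊇ FOLLOW(S) ⊇ {$}; new: +{$}
  S→a C: FOLLOW(C) ⊇ FOLLOW(S) ⊇ {$}; new: +{$}
  FOLLOW[S]={$}  FOLLOW[A]={a}  FOLLOW[B]={$,a}  FOLLOW[C]={$}
iter 2: (no change)
  FOLLOW[S]={$}  FOLLOW[A]={a}  FOLLOW[B]={$,a}  FOLLOW[C]={$}

FOLLOW(A) = ["a"]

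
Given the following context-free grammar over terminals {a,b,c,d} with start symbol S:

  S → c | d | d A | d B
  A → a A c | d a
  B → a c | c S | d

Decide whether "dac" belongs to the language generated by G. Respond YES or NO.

CNF form of G:
  S -> T2 A | T2 B | c | d
  A -> T0 X3 | T2 T0
  B -> T0 T1 | T1 S | d
  T0 -> a
  T1 -> c
  T2 -> d
  X3 -> A T1

Fill CYK table bottom-up:
  [0..0]={B,S,T2}  "d"  orig:{B,S}
  [1..1]={T0}  "a"  orig:{}
  [2..2]={S,T1}  "c"  orig:{S}
  [0..1]={A}  "da"
  [1..2]={B}  "ac"
  [0..2]={S,X3}  "dac"  orig:{S}

S ∈ T[0,2] ⇒ YES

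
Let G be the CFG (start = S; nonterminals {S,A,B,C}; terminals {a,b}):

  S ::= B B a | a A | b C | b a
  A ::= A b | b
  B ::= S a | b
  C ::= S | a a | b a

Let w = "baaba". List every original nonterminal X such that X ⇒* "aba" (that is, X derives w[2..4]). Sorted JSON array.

Convert to CNF:
  S -> B X3 | T0 C | T0 T1 | T1 A
  A -> A T0 | b
  B -> S T1 | b
  C -> B X2 | T0 C | T0 T1 | T1 A | T1 T1
  T0 -> b
  T1 -> a
  X2 -> B T1
  X3 -> B T1

CYK table (by increasing span), restricted to cells inside w[2..4]:
  [2..2]={T1}  "a"  orig:{}
  [3..3]={A,B,T0}  "b"  orig:{A,B}
  [4..4]={T1}  "a"  orig:{}
  [2..3]={C,S}  "ab"
  [3..4]={C,S,X2,X3}  "ba"  orig:{C,S}
  [2..4]={B}  "aba"

Original NTs in T[2,4] deriving "aba": ["B"]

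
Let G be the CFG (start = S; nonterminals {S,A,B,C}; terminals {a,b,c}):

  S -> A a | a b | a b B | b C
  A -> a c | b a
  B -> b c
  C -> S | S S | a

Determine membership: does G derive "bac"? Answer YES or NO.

Convert to CNF:
  S -> A T0 | T0 T2 | T0 X4 | T2 C
  A -> T0 T1 | T2 T0
  B -> T2 T1
  C -> A T0 | S S | T0 T2 | T0 X3 | T2 C | a
  T0 -> a
  T1 -> c
  T2 -> b
  X3 -> T2 B
  X4 -> T2 B

CYK fill:
  [0..0]={T2}  "b"  orig:{}
  [1..1]={C,T0}  "a"  orig:{C}
  [2..2]={T1}  "c"  orig:{}
  [0..1]={A,C,S}  "ba"
  [1..2]={A}  "ac"
  [0..2]=∅  "bac"

S ∉ T[0,2] ⇒ NO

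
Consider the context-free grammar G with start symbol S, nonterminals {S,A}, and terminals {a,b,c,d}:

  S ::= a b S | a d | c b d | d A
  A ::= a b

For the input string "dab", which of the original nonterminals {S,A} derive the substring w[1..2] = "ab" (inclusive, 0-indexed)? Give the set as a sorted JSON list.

Convert to CNF:
  S -> T0 T2 | T0 X4 | T2 A | T3 X5
  A -> T0 T1
  T0 -> a
  T1 -> b
  T2 -> d
  T3 -> c
  X4 -> T1 S
  X5 -> T1 T2

CYK fill, restricted to cells inside w[1..2]:
  T[1,1] 'a' = {T0}  orig:{}
  T[2,2] 'b' = {T1}  orig:{}
  T[1,2] 'ab' = {A}

Original NTs in T[1,2] deriving "ab": ["A"]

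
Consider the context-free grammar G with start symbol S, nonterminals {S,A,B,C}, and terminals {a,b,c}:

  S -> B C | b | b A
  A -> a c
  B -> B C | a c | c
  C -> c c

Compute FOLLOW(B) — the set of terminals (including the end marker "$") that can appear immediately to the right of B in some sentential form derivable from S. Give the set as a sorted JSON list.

FIRST iteration:
[1]
  A via A→a c: +{a}
  B via B→a c: +{a}
  B via B→c: +{c}
  C via C→c c: +{c}
  S via S→B C: +{a,c}
  S via S→b: +{b}
  FIRST(S)={a,b,c}  FIRST(A)={a}  FIRST(B)={a,c}  FIRST(C)={c}
[2] (stable)
  FIRST(S)={a,b,c}  FIRST(A)={a}  FIRST(B)={a,c}  FIRST(C)={c}

FOLLOW iteration:
FOLLOW(S) := {$}
[1]
  B→B C: FOLLOW(B) ⊇ FIRST(C) = {c}; new: +{c}
  B→B C: FOLLOW(C) ⊇ FOLLOW(B) ⊇ {c}; new: +{c}
  S→B C: FOLLOW(C) ⊇ FOLLOW(S) ⊇ {$}; new: +{$}
  S→b A: FOLLOW(A) ⊇ FOLLOW(S) ⊇ {$}; new: +{$}
  FOLLOW(S)={$}  FOLLOW(A)={$}  FOLLOW(B)={c}  FOLLOW(C)={$,c}
[2] — fixpoint
  FOLLOW(S)={$}  FOLLOW(A)={$}  FOLLOW(B)={c}  FOLLOW(C)={$,c}

FOLLOW(B) = ["c"]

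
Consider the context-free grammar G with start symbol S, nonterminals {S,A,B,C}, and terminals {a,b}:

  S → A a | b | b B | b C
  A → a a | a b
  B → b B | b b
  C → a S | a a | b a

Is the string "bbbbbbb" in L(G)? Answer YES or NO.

Convert to CNF:
  S -> A T0 | T1 B | T1 C | b
  A -> T0 T0 | T0 T1
  B -> T1 B | T1 T1
  C -> T0 S | T0 T0 | T1 T0
  T0 -> a
  T1 -> b

CYK fill:
  [0..0]={S,T1}  "b"  orig:{S}
  [1..1]={S,T1}  "b"  orig:{S}
  [2..2]={S,T1}  "b"  orig:{S}
  [3..3]={S,T1}  "b"  orig:{S}
  [4..4]={S,T1}  "b"  orig:{S}
  [5..5]={S,T1}  "b"  orig:{S}
  [6..6]={S,T1}  "b"  orig:{S}
  [0..1]={B}  "bb"
  [1..2]={B}  "bb"
  [2..3]={B}  "bb"
  [3..4]={B}  "bb"
  [4..5]={B}  "bb"
  [5..6]={B}  "bb"
  [0..2]={B,S}  "bbb"
  [1..3]={B,S}  "bbb"
  [2..4]={B,S}  "bbb"
  [3..5]={B,S}  "bbb"
  [4..6]={B,S}  "bbb"
  [0..3]={B,S}  "bbbb"
  [1..4]={B,S}  "bbbb"
  [2..5]={B,S}  "bbbb"
  [3..6]={B,S}  "bbbb"
  [0..4]={B,S}  "bbbbb"
  [1..5]={B,S}  "bbbbb"
  [2..6]={B,S}  "bbbbb"
  [0..5]={B,S}  "bbbbbb"
  [1..6]={B,S}  "bbbbbb"
  [0..6]={B,S}  "bbbbbbb"

S ∈ T[0,6] ⇒ YES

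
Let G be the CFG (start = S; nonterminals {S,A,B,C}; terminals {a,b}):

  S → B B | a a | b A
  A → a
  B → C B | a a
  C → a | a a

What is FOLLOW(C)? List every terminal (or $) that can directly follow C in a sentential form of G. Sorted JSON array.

Compute FIRST by fixpoint:
round 1:
  A via A→a: +{a}
  B via B→a a: +{a}
  C via C→a: +{a}
  S via S→B B: +{a}
  S via S→b A: +{b}
  FIRST(S)={a,b}  FIRST(A)={a}  FIRST(B)={a}  FIRST(C)={a}
round 2: done
  FIRST(S)={a,b}  FIRST(A)={a}  FIRST(B)={a}  FIRST(C)={a}

Compute FOLLOW by fixpoint:
FOLLOW(S) := {$}
[1]
  B→C B: FOLLOW(C) ⊇ FIRST(B) = {a}; new: +{a}
  S→B B: FOLLOW(B) ⊇ FIRST(B) = {a}; new: +{a}
  S→B B: FOLLOW(B) ⊇ FOLLOW(S) ⊇ {$}; new: +{$}
  S→b A: FOLLOW(A) ⊇ FOLLOW(S) ⊇ {$}; new: +{$}
  FOLLOW[S]={$}  FOLLOW[A]={$}  FOLLOW[B]={$,a}  FOLLOW[C]={a}
[2] (stable)
  FOLLOW[S]={$}  FOLLOW[A]={$}  FOLLOW[B]={$,a}  FOLLOW[C]={a}

FOLLOW(C) = ["a"]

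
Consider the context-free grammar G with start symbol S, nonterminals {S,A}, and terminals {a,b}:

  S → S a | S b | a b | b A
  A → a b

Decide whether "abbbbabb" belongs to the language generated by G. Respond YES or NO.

Convert to CNF:
  S -> S T0 | S T1 | T0 T1 | T1 A
  A -> T0 T1
  T0 -> a
  T1 -> b

Fill CYK table bottom-up:
  [0..0]={T0}  "a"  orig:{}
  [1..1]={T1}  "b"  orig:{}
  [2..2]={T1}  "b"  orig:{}
  [3..3]={T1}  "b"  orig:{}
  [4..4]={T1}  "b"  orig:{}
  [5..5]={T0}  "a"  orig:{}
  [6..6]={T1}  "b"  orig:{}
  [7..7]={T1}  "b"  orig:{}
  [0..1]={A,S}  "ab"
  [1..2]=∅  "bb"
  [2..3]=∅  "bb"
  [3..4]=∅  "bb"
  [4..5]=∅  "ba"
  [5..6]={A,S}  "ab"
  [6..7]=∅  "bb"
  [0..2]={S}  "abb"
  [1..3]=∅  "bbb"
  [2..4]=∅  "bbb"
  [3..5]=∅  "bba"
  [4..6]={S}  "bab"
  [5..7]={S}  "abb"
  [0..3]={S}  "abbb"
  [1..4]=∅  "bbbb"
  [2..5]=∅  "bbba"
  [3..6]=∅  "bbab"
  [4..7]={S}  "babb"
  [0..4]={S}  "abbbb"
  [1..5]=∅  "bbbba"
  [2..6]=∅  "bbbab"
  [3..7]=∅  "bbabb"
  [0..5]={S}  "abbbba"
  [1..6]=∅  "bbbbab"
  [2..7]=∅  "bbbabb"
  [0..6]={S}  "abbbbab"
  [1..7]=∅  "bbbbabb"
  [0..7]={S}  "abbbbabb"

S ∈ T[0,7] ⇒ YES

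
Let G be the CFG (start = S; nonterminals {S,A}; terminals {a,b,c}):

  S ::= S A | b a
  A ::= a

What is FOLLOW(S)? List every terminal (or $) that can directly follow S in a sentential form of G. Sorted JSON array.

FIRST iteration:
round 1:
  A via A→a: +{a}
  S via S→b a: +{b}
  FIRST(S)={b}  FIRST(A)={a}
round 2: — fixpoint
  FIRST(S)={b}  FIRST(A)={a}

FOLLOW iteration:
seed FOLLOW(S) with $
iter 1:
  S→S A: FOLLOW(S) ⊇ FIRST(A) = {a}; new: +{a}
  S→S A: FOLLOW(A) ⊇ FOLLOW(S) ⊇ {$,a}; new: +{$,a}
  S: {$,a}  A: {$,a}
iter 2: (stable)
  S: {$,a}  A: {$,a}

FOLLOW(S) = ["$", "a"]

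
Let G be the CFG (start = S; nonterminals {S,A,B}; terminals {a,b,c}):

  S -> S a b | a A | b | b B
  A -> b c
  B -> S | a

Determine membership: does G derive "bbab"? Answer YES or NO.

Convert to CNF:
  S -> S X4 | T0 B | T2 A | b
  A -> T0 T1
  B -> S X3 | T0 B | T2 A | a | b
  T0 -> b
  T1 -> c
  T2 -> a
  X3 -> T2 T0
  X4 -> T2 T0

Fill CYK table bottom-up:
  T[0,0] 'b' = {B,S,T0}  orig:{B,S}
  T[1,1] 'b' = {B,S,T0}  orig:{B,S}
  T[2,2] 'a' = {B,T2}  orig:{B}
  T[3,3] 'b' = {B,S,T0}  orig:{B,S}
  T[0,1] 'bb' = {B,S}
  T[1,2] 'ba' = {B,S}
  T[2,3] 'ab' = {X3,X4}  orig:{}
  T[0,2] 'bba' = {B,S}
  T[1,3] 'bab' = {B,S}
  T[0,3] 'bbab' = {B,S}

S ∈ T[0,3] ⇒ YES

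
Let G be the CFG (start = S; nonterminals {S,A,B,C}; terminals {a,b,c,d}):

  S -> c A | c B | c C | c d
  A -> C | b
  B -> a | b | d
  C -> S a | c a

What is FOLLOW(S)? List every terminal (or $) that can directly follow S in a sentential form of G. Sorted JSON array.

Compute FIRST by fixpoint:
pass 1:
  A via A→b: +{b}
  B via B→a: +{a}
  B via B→b: +{b}
  B via B→d: +{d}
  C via C→c a: +{c}
  S via S→c A: +{c}
  FIRST[S]={c}  FIRST[A]={b}  FIRST[B]={a,b,d}  FIRST[C]={c}
pass 2:
  A via A→C: +{c}
  FIRST[S]={c}  FIRST[A]={b,c}  FIRST[B]={a,b,d}  FIRST[C]={c}
pass 3: done
  FIRST[S]={c}  FIRST[A]={b,c}  FIRST[B]={a,b,d}  FIRST[C]={c}

FOLLOW sets:
seed FOLLOW(S) with $
round 1:
  C→S a: FOLLOW(S) ⊇ FIRST(a) = {a}; new: +{a}
  S→c A: FOLLOW(A) ⊇ FOLLOW(S) ⊇ {$,a}; new: +{$,a}
  S→c B: FOLLOW(B) ⊇ FOLLOW(S) ⊇ {$,a}; new: +{$,a}
  S→c C: FOLLOW(C) ⊇ FOLLOW(S) ⊇ {$,a}; new: +{$,a}
  FOLLOW(S)={$,a}  FOLLOW(A)={$,a}  FOLLOW(B)={$,a}  FOLLOW(C)={$,a}
round 2: (no change)
  FOLLOW(S)={$,a}  FOLLOW(A)={$,a}  FOLLOW(B)={$,a}  FOLLOW(C)={$,a}

FOLLOW(S) = ["$", "a"]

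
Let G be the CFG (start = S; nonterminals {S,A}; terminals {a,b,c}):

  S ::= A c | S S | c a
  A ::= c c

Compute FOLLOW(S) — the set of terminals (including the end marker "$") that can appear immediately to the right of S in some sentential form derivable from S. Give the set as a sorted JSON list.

FIRST sets, iterate to fixpoint:
iter 1:
  A via A→c c: +{c}
  S via S→A c: +{c}
  FIRST(S)={c}  FIRST(A)={c}
iter 2: (no change)
  FIRST(S)={c}  FIRST(A)={c}

Compute FOLLOW by fixpoint:
FOLLOW(S) := {$}
iter 1:
  S→A c: FOLLOW(A) ⊇ FIRST(c) = {c}; new: +{c}
  S→S S: FOLLOW(S) ⊇ FIRST(S) = {c}; new: +{c}
  FOLLOW[S]={$,c}  FOLLOW[A]={c}
iter 2: done
  FOLLOW[S]={$,c}  FOLLOW[A]={c}

FOLLOW(S) = ["$", "c"]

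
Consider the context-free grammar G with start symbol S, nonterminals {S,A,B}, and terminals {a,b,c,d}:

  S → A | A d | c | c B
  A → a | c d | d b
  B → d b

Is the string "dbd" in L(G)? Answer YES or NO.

CNF form of G:
  S -> A T1 | T0 B | T0 T1 | T1 T2 | a | c
  A -> T0 T1 | T1 T2 | a
  B -> T1 T2
  T0 -> c
  T1 -> d
  T2 -> b

CYK table (by increasing span):
  T[0,0] 'd' = {T1}  orig:{}
  T[1,1] 'b' = {T2}  orig:{}
  T[2,2] 'd' = {T1}  orig:{}
  T[0,1] 'db' = {A,B,S}
  T[1,2] 'bd' = ∅
  T[0,2] 'dbd' = {S}

S ∈ T[0,2] ⇒ YES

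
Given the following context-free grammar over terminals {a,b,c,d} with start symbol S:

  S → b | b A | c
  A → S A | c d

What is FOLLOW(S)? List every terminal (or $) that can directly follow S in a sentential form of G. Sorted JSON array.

FIRST sets, iterate to fixpoint:
round 1:
  A via A→c d: +{c}
  S via S→b: +{b}
  S via S→c: +{c}
  FIRST[S]={b,c}  FIRST[A]={c}
round 2:
  A via A→S A: +{b}
  FIRST[S]={b,c}  FIRST[A]={b,c}
round 3: done
  FIRST[S]={b,c}  FIRST[A]={b,c}

FOLLOW sets:
seed FOLLOW(S) with $
[1]
  A→S A: FOLLOW(S) ⊇ FIRST(A) = {b,c}; new: +{b,c}
  S→b A: FOLLOW(A) ⊇ FOLLOW(S) ⊇ {$,b,c}; new: +{$,b,c}
  FOLLOW(S)={$,b,c}  FOLLOW(A)={$,b,c}
[2] (stable)
  FOLLOW(S)={$,b,c}  FOLLOW(A)={$,b,c}

FOLLOW(S) = ["$", "b", "c"]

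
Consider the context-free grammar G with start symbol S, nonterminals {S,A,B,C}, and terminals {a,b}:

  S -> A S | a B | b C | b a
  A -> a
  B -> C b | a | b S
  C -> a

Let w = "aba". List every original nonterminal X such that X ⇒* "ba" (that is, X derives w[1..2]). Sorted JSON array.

Convert to CNF:
  S -> A S | T0 C | T0 T1 | T1 B
  A -> a
  B -> C T0 | T0 S | a
  C -> a
  T0 -> b
  T1 -> a

CYK table (by increasing span), restricted to cells inside w[1..2]:
  T[1,1] 'b' = {T0}  orig:{}
  T[2,2] 'a' = {A,B,C,T1}  orig:{A,B,C}
  T[1,2] 'ba' = {S}

Original NTs in T[1,2] deriving "ba": ["S"]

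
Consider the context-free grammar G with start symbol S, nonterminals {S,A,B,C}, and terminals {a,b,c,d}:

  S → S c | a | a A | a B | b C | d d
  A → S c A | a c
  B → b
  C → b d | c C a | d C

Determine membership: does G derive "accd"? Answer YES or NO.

Convert to CNF:
  S -> S T0 | T1 A | T1 B | T2 C | T3 T3 | a
  A -> S X4 | T1 T0
  B -> b
  C -> T0 X5 | T2 T3 | T3 C
  T0 -> c
  T1 -> a
  T2 -> b
  T3 -> d
  X4 -> T0 A
  X5 -> C T1

Fill CYK table bottom-up:
  T[0,0] 'a' = {S,T1}  orig:{S}
  T[1,1] 'c' = {T0}  orig:{}
  T[2,2] 'c' = {T0}  orig:{}
  T[3,3] 'd' = {T3}  orig:{}
  T[0,1] 'ac' = {A,S}
  T[1,2] 'cc' = ∅
  T[2,3] 'cd' = ∅
  T[0,2] 'acc' = {S}
  T[1,3] 'ccd' = ∅
  T[0,3] 'accd' = ∅

S ∉ T[0,3] ⇒ NO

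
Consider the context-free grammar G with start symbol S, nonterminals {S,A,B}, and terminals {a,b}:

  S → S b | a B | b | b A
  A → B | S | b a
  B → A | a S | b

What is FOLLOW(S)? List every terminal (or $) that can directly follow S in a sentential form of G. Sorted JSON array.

FIRST iteration:
iter 1:
  A via A→b a: +{b}
  B via B→A: +{b}
  B via B→a S: +{a}
  S via S→a B: +{a}
  S via S→b: +{b}
  FIRST(S)={a,b}  FIRST(A)={b}  FIRST(B)={a,b}
iter 2:
  A via A→B: +{a}
  FIRST(S)={a,b}  FIRST(A)={a,b}  FIRST(B)={a,b}
iter 3: — fixpoint
  FIRST(S)={a,b}  FIRST(A)={a,b}  FIRST(B)={a,b}

Compute FOLLOW by fixpoint:
initialize: $ ∈ FOLLOW(S)
iter 1:
  S→S b: FOLLOW(S) ⊇ FIRST(b) = {b}; new: +{b}
  S→a B: FOLLOW(B) ⊇ FOLLOW(S) ⊇ {$,b}; new: +{$,b}
  S→b A: FOLLOW(A) ⊇ FOLLOW(S) ⊇ {$,b}; new: +{$,b}
  FOLLOW[S]={$,b}  FOLLOW[A]={$,b}  FOLLOW[B]={$,b}
iter 2: — fixpoint
  FOLLOW[S]={$,b}  FOLLOW[A]={$,b}  FOLLOW[B]={$,b}

FOLLOW(S) = ["$", "b"]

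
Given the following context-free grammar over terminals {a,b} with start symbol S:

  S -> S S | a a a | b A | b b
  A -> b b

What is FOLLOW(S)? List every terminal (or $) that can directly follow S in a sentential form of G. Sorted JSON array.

FIRST sets, iterate to fixpoint:
pass 1:
  A via A→b b: +{b}
  S via S→a a a: +{a}
  S via S→b A: +{b}
  FIRST(S)={a,b}  FIRST(A)={b}
pass 2: (no change)
  FIRST(S)={a,b}  FIRST(A)={b}

FOLLOW sets:
FOLLOW(S) := {$}
round 1:
  S→S S: FOLLOW(S) ⊇ FIRST(S) = {a,b}; new: +{a,b}
  S→b A: FOLLOW(A) ⊇ FOLLOW(S) ⊇ {$,a,b}; new: +{$,a,b}
  FOLLOW[S]={$,a,b}  FOLLOW[A]={$,a,b}
round 2: done
  FOLLOW[S]={$,a,b}  FOLLOW[A]={$,a,b}

FOLLOW(S) = ["$", "a", "b"]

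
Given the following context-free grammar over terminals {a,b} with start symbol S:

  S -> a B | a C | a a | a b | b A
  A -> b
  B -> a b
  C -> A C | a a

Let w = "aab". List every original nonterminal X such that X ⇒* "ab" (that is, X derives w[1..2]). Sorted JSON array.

Convert to CNF:
  S -> T0 B | T0 C | T0 T0 | T0 T1 | T1 A
  A -> b
  B -> T0 T1
  C -> A C | T0 T0
  T0 -> a
  T1 -> b

Fill CYK table bottom-up, restricted to cells inside w[1..2]:
  cell(1,1) a: {T0}  orig:{}
  cell(2,2) b: {A,T1}  orig:{A}
  cell(1,2) ab: {B,S}

Original NTs in T[1,2] deriving "ab": ["B", "S"]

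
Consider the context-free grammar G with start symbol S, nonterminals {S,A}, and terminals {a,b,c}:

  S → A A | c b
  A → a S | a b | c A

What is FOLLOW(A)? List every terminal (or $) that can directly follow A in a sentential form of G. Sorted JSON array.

Compute FIRST by fixpoint:
pass 1:
  A via A→a S: +{a}
  A via A→c A: +{c}
  S via S→A A: +{a,c}
  FIRST[S]={a,c}  FIRST[A]={a,c}
pass 2: (no change)
  FIRST[S]={a,c}  FIRST[A]={a,c}

Compute FOLLOW by fixpoint:
initialize: $ ∈ FOLLOW(S)
pass 1:
  S→A A: FOLLOW(A) ⊇ FIRST(A) = {a,c}; new: +{a,c}
  S→A A: FOLLOW(A) ⊇ FOLLOW(S) ⊇ {$}; new: +{$}
  FOLLOW[S]={$}  FOLLOW[A]={$,a,c}
pass 2:
  A→a S: FOLLOW(S) ⊇ FOLLOW(A) ⊇ {$,a,c}; new: +{a,c}
  FOLLOW[S]={$,a,c}  FOLLOW[A]={$,a,c}
pass 3: — fixpoint
  FOLLOW[S]={$,a,c}  FOLLOW[A]={$,a,c}

FOLLOW(A) = ["$", "a", "c"]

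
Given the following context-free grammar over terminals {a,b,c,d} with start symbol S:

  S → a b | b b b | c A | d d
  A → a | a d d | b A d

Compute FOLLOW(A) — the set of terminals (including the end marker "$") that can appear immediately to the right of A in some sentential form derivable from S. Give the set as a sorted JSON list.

FIRST sets, iterate to fixpoint:
iter 1:
  A via A→a: +{a}
  A via A→b A d: +{b}
  S via S→a b: +{a}
  S via S→b b b: +{b}
  S via S→c A: +{c}
  S via S→d d: +{d}
  FIRST(S)={a,b,c,d}  FIRST(A)={a,b}
iter 2: (no change)
  FIRST(S)={a,b,c,d}  FIRST(A)={a,b}

Compute FOLLOW by fixpoint:
initialize: $ ∈ FOLLOW(S)
round 1:
  A→b A d: FOLLOW(A) ⊇ FIRST(d) = {d}; new: +{d}
  S→c A: FOLLOW(A) ⊇ FOLLOW(S) ⊇ {$}; new: +{$}
  FOLLOW[S]={$}  FOLLOW[A]={$,d}
round 2: — fixpoint
  FOLLOW[S]={$}  FOLLOW[A]={$,d}

FOLLOW(A) = ["$", "d"]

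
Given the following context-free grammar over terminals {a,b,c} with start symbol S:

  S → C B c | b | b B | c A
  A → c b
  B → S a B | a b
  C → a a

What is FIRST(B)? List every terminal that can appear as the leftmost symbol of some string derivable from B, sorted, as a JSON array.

Compute FIRST by fixpoint:
round 1:
  A via A→c b: +{c}
  B via B→a b: +{a}
  C via C→a a: +{a}
  S via S→C B c: +{a}
  S via S→b: +{b}
  S via S→c A: +{c}
  FIRST(S)={a,b,c}  FIRST(A)={c}  FIRST(B)={a}  FIRST(C)={a}
round 2:
  B via B→S a B: +{b,c}
  FIRST(S)={a,b,c}  FIRST(A)={c}  FIRST(B)={a,b,c}  FIRST(C)={a}
round 3: (stable)
  FIRST(S)={a,b,c}  FIRST(A)={c}  FIRST(B)={a,b,c}  FIRST(C)={a}

FIRST(B) = ["a", "b", "c"]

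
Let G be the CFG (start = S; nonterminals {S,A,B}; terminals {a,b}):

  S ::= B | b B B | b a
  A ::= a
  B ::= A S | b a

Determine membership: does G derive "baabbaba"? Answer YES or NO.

CNF form of G:
  S -> A S | T0 T1 | T0 X2
  A -> a
  B -> A S | T0 T1
  T0 -> b
  T1 -> a
  X2 -> B B

Fill CYK table bottom-up:
  cell(0,0) b: {T0}  orig:{}
  cell(1,1) a: {A,T1}  orig:{A}
  cell(2,2) a: {A,T1}  orig:{A}
  cell(3,3) b: {T0}  orig:{}
  cell(4,4) b: {T0}  orig:{}
  cell(5,5) a: {A,T1}  orig:{A}
  cell(6,6) b: {T0}  orig:{}
  cell(7,7) a: {A,T1}  orig:{A}
  cell(0,1) ba: {B,S}
  cell(1,2) aa: ∅
  cell(2,3) ab: ∅
  cell(3,4) bb: ∅
  cell(4,5) ba: {B,S}
  cell(5,6) ab: ∅
  cell(6,7) ba: {B,S}
  cell(0,2) baa: ∅
  cell(1,3) aab: ∅
  cell(2,4) abb: ∅
  cell(3,5) bba: ∅
  cell(4,6) bab: ∅
  cell(5,7) aba: {B,S}
  cell(0,3) baab: ∅
  cell(1,4) aabb: ∅
  cell(2,5) abba: ∅
  cell(3,6) bbab: ∅
  cell(4,7) baba: {X2}  orig:{}
  cell(0,4) baabb: ∅
  cell(1,5) aabba: ∅
  cell(2,6) abbab: ∅
  cell(3,7) bbaba: {S}
  cell(0,5) baabba: ∅
  cell(1,6) aabbab: ∅
  cell(2,7) abbaba: {B,S}
  cell(0,6) baabbab: ∅
  cell(1,7) aabbaba: {B,S}
  cell(0,7) baabbaba: {X2}  orig:{}

S ∉ T[0,7] ⇒ NO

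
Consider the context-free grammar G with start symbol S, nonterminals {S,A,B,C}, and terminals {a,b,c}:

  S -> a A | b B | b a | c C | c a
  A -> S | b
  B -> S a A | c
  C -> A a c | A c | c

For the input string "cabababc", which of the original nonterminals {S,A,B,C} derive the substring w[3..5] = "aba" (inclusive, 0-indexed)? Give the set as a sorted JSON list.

CNF form of G:
  S -> T0 A | T1 B | T1 T0 | T2 C | T2 T0
  A -> T0 A | T1 B | T1 T0 | T2 C | T2 T0 | b
  B -> S X3 | c
  C -> A T2 | A X4 | c
  T0 -> a
  T1 -> b
  T2 -> c
  X3 -> T0 A
  X4 -> T0 T2

Fill CYK table bottom-up, restricted to cells inside w[3..5]:
  cell(3,3) a: {T0}  orig:{}
  cell(4,4) b: {A,T1}  orig:{A}
  cell(5,5) a: {T0}  orig:{}
  cell(3,4) ab: {A,S,X3}  orig:{A,S}
  cell(4,5) ba: {A,S}
  cell(3,5) aba: {A,S,X3}  orig:{A,S}

Original NTs in T[3,5] deriving "aba": ["A", "S"]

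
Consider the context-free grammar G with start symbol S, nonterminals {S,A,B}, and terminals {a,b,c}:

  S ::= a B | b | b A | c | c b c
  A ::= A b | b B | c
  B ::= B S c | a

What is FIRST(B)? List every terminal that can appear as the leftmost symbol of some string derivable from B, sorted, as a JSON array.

FIRST iteration:
iter 1:
  A via A→b B: +{b}
  A via A→c: +{c}
  B via B→a: +{a}
  S via S→a B: +{a}
  S via S→b: +{b}
  S via S→c: +{c}
  FIRST[S]={a,b,c}  FIRST[A]={b,c}  FIRST[B]={a}
iter 2: — fixpoint
  FIRST[S]={a,b,c}  FIRST[A]={b,c}  FIRST[B]={a}

FIRST(B) = ["a"]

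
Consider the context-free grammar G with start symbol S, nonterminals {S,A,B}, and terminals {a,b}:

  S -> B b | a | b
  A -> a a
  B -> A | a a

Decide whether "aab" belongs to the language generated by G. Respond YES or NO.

Convert to CNF:
  S -> B T1 | a | b
  A -> T0 T0
  B -> T0 T0
  T0 -> a
  T1 -> b

Fill CYK table bottom-up:
  [0..0]={S,T0}  "a"  orig:{S}
  [1..1]={S,T0}  "a"  orig:{S}
  [2..2]={S,T1}  "b"  orig:{S}
  [0..1]={A,B}  "aa"
  [1..2]=∅  "ab"
  [0..2]={S}  "aab"

S ∈ T[0,2] ⇒ YES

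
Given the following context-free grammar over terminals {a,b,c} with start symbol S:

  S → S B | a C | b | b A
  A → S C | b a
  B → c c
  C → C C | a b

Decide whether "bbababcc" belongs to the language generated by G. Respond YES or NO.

Convert to CNF:
  S -> S B | T0 A | T1 C | b
  A -> S C | T0 T1
  B -> T2 T2
  C -> C C | T1 T0
  T0 -> b
  T1 -> a
  T2 -> c

Fill CYK table bottom-up:
  T[0,0] 'b' = {S,T0}  orig:{S}
  T[1,1] 'b' = {S,T0}  orig:{S}
  T[2,2] 'a' = {T1}  orig:{}
  T[3,3] 'b' = {S,T0}  orig:{S}
  T[4,4] 'a' = {T1}  orig:{}
  T[5,5] 'b' = {S,T0}  orig:{S}
  T[6,6] 'c' = {T2}  orig:{}
  T[7,7] 'c' = {T2}  orig:{}
  T[0,1] 'bb' = ∅
  T[1,2] 'ba' = {A}
  T[2,3] 'ab' = {C}
  T[3,4] 'ba' = {A}
  T[4,5] 'ab' = {C}
  T[5,6] 'bc' = ∅
  T[6,7] 'cc' = {B}
  T[0,2] 'bba' = {S}
  T[1,3] 'bab' = {A}
  T[2,4] 'aba' = ∅
  T[3,5] 'bab' = {A}
  T[4,6] 'abc' = ∅
  T[5,7] 'bcc' = {S}
  T[0,3] 'bbab' = {S}
  T[1,4] 'baba' = ∅
  T[2,5] 'abab' = {C}
  T[3,6] 'babc' = ∅
  T[4,7] 'abcc' = ∅
  T[0,4] 'bbaba' = ∅
  T[1,5] 'babab' = {A}
  T[2,6] 'ababc' = ∅
  T[3,7] 'babcc' = ∅
  T[0,5] 'bbabab' = {A,S}
  T[1,6] 'bababc' = ∅
  T[2,7] 'ababcc' = ∅
  T[0,6] 'bbababc' = ∅
  T[1,7] 'bababcc' = ∅
  T[0,7] 'bbababcc' = {S}

S ∈ T[0,7] ⇒ YES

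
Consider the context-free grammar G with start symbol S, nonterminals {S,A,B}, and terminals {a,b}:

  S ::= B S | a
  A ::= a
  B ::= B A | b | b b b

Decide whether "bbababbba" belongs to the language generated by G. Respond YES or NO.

Convert to CNF:
  S -> B S | a
  A -> a
  B -> B A | T0 X1 | b
  T0 -> b
  X1 -> T0 T0

Fill CYK table bottom-up:
  cell(0,0) b: {B,T0}  orig:{B}
  cell(1,1) b: {B,T0}  orig:{B}
  cell(2,2) a: {A,S}
  cell(3,3) b: {B,T0}  orig:{B}
  cell(4,4) a: {A,S}
  cell(5,5) b: {B,T0}  orig:{B}
  cell(6,6) b: {B,T0}  orig:{B}
  cell(7,7) b: {B,T0}  orig:{B}
  cell(8,8) a: {A,S}
  cell(0,1) bb: {X1}  orig:{}
  cell(1,2) ba: {B,S}
  cell(2,3) ab: ∅
  cell(3,4) ba: {B,S}
  cell(4,5) ab: ∅
  cell(5,6) bb: {X1}  orig:{}
  cell(6,7) bb: {X1}  orig:{}
  cell(7,8) ba: {B,S}
  cell(0,2) bba: {S}
  cell(1,3) bab: ∅
  cell(2,4) aba: ∅
  cell(3,5) bab: ∅
  cell(4,6) abb: ∅
  cell(5,7) bbb: {B}
  cell(6,8) bba: {S}
  cell(0,3) bbab: ∅
  cell(1,4) baba: {S}
  cell(2,5) abab: ∅
  cell(3,6) babb: ∅
  cell(4,7) abbb: ∅
  cell(5,8) bbba: {B,S}
  cell(0,4) bbaba: {S}
  cell(1,5) babab: ∅
  cell(2,6) ababb: ∅
  cell(3,7) babbb: ∅
  cell(4,8) abbba: ∅
  cell(0,5) bbabab: ∅
  cell(1,6) bababb: ∅
  cell(2,7) ababbb: ∅
  cell(3,8) babbba: {S}
  cell(0,6) bbababb: ∅
  cell(1,7) bababbb: ∅
  cell(2,8) ababbba: ∅
  cell(0,7) bbababbb: ∅
  cell(1,8) bababbba: {S}
  cell(0,8) bbababbba: {S}

S ∈ T[0,8] ⇒ YES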